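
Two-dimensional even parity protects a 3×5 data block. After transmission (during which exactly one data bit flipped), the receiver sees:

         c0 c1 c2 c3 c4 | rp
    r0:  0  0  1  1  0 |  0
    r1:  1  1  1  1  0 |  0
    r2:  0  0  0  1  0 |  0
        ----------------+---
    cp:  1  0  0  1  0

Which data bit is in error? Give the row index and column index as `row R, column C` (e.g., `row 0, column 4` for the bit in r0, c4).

Recompute each row's even parity and compare to rp:
  r0: data parity 0, sent rp 0 → ok
  r1: data parity 0, sent rp 0 → ok
  r2: data parity 1, sent rp 0 → mismatch
Recompute each column's even parity and compare to cp:
  c0: data parity 1, sent cp 1 → ok
  c1: data parity 1, sent cp 0 → mismatch
  c2: data parity 0, sent cp 0 → ok
  c3: data parity 1, sent cp 1 → ok
  c4: data parity 0, sent cp 0 → ok
Exactly one row (r2) and one column (c1) fail → the flipped bit is at their intersection.

row 2, column 1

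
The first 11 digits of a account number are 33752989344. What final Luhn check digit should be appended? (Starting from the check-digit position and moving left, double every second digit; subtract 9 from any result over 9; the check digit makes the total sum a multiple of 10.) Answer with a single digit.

Partial digits right→left: 4 4 3 9 8 9 2 5 7 3 3
Double every second digit counting from the check-digit position (so the 1st, 3rd, 5th, ... of the partial from the right).
  doubled (with −9 where >9): 8 6 7 4 5 6 → sum 36
  kept as-is: 4 9 9 5 3 → sum 30
Total = 36 + 30 = 66.
Check digit = (10 − (66 mod 10)) mod 10 = 4.

4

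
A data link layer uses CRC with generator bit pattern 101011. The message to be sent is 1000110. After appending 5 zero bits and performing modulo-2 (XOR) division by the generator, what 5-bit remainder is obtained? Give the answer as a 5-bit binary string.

11100

Append 5 zeros: 100011000000. Divide by 101011 (XOR where the leading bit is 1):
  pos 0: 100011 XOR 101011 = 001000
  pos 2: 100000 XOR 101011 = 001011
  pos 4: 101100 XOR 101011 = 000111
Remainder (last 5 bits) = 11100. This is the CRC / FCS.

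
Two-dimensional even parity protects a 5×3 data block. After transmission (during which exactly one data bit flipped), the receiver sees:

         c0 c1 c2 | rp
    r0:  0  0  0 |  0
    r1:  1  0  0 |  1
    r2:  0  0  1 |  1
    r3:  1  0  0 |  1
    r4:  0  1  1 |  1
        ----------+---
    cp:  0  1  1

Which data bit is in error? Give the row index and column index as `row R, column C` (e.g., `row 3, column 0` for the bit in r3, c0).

row 4, column 2

Recompute each row's even parity and compare to rp:
  r0: data parity 0, sent rp 0 → ok
  r1: data parity 1, sent rp 1 → ok
  r2: data parity 1, sent rp 1 → ok
  r3: data parity 1, sent rp 1 → ok
  r4: data parity 0, sent rp 1 → mismatch
Recompute each column's even parity and compare to cp:
  c0: data parity 0, sent cp 0 → ok
  c1: data parity 1, sent cp 1 → ok
  c2: data parity 0, sent cp 1 → mismatch
Exactly one row (r4) and one column (c2) fail → the flipped bit is at their intersection.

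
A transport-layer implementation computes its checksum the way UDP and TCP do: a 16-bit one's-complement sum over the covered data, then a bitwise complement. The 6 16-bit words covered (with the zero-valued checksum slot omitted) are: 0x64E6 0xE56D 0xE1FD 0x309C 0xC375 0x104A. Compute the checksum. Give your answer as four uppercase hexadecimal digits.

CF51

One's-complement addition (fold any carry out of bit 15 back into bit 0):
  0x64E6 + 0xE56D = 0x14A53 → wrap carry → 0x4A54
  0x4A54 + 0xE1FD = 0x12C51 → wrap carry → 0x2C52
  0x2C52 + 0x309C = 0x05CEE
  0x5CEE + 0xC375 = 0x12063 → wrap carry → 0x2064
  0x2064 + 0x104A = 0x030AE
One's-complement sum = 0x30AE.
Checksum = ~0x30AE & 0xFFFF = 0xCF51.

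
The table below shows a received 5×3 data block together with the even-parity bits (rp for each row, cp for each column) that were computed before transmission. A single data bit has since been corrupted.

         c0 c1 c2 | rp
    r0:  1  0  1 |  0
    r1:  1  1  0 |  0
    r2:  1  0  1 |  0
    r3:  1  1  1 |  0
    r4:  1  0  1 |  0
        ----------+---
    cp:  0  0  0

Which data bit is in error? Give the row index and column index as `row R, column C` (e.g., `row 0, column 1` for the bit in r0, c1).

row 3, column 0

Recompute each row's even parity and compare to rp:
  r0: data parity 0, sent rp 0 → ok
  r1: data parity 0, sent rp 0 → ok
  r2: data parity 0, sent rp 0 → ok
  r3: data parity 1, sent rp 0 → mismatch
  r4: data parity 0, sent rp 0 → ok
Recompute each column's even parity and compare to cp:
  c0: data parity 1, sent cp 0 → mismatch
  c1: data parity 0, sent cp 0 → ok
  c2: data parity 0, sent cp 0 → ok
Exactly one row (r3) and one column (c0) fail → the flipped bit is at their intersection.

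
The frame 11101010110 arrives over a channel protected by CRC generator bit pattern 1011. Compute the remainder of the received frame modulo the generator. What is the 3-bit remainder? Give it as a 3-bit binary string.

000

Modulo-2 division of 11101010110 by 1011:
  pos 0: 1110 XOR 1011 = 0101
  pos 1: 1011 XOR 1011 = 0000
  pos 6: 1011 XOR 1011 = 0000
Remainder = 000 (zero — the frame passes the CRC check).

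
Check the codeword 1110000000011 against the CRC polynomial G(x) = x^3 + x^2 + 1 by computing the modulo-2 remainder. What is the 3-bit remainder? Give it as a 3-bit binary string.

010

Modulo-2 division of 1110000000011 by 1101:
  pos 0: 1110 XOR 1101 = 0011
  pos 2: 1100 XOR 1101 = 0001
  pos 5: 1000 XOR 1101 = 0101
  pos 6: 1010 XOR 1101 = 0111
  pos 7: 1110 XOR 1101 = 0011
  pos 9: 1111 XOR 1101 = 0010
Remainder = 010 (nonzero — an error is detected).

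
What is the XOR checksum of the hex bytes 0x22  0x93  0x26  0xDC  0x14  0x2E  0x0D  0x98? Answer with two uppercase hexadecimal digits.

XOR the bytes together:
  start with 0x22
  0x22 ⊕ 0x93 = 0xB1
  0xB1 ⊕ 0x26 = 0x97
  0x97 ⊕ 0xDC = 0x4B
  0x4B ⊕ 0x14 = 0x5F
  0x5F ⊕ 0x2E = 0x71
  0x71 ⊕ 0x0D = 0x7C
  0x7C ⊕ 0x98 = 0xE4

E4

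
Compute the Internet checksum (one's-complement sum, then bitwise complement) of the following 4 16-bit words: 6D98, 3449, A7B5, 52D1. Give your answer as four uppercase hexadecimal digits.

6397

One's-complement addition (fold any carry out of bit 15 back into bit 0):
  0x6D98 + 0x3449 = 0x0A1E1
  0xA1E1 + 0xA7B5 = 0x14996 → wrap carry → 0x4997
  0x4997 + 0x52D1 = 0x09C68
One's-complement sum = 0x9C68.
Checksum = ~0x9C68 & 0xFFFF = 0x6397.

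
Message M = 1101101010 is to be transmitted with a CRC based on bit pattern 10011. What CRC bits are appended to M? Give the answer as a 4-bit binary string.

Append 4 zeros: 11011010100000. Divide by 10011 (XOR where the leading bit is 1):
  pos 0: 11011 XOR 10011 = 01000
  pos 1: 10000 XOR 10011 = 00011
  pos 4: 11101 XOR 10011 = 01110
  pos 5: 11100 XOR 10011 = 01111
  pos 6: 11110 XOR 10011 = 01101
  pos 7: 11010 XOR 10011 = 01001
  pos 8: 10010 XOR 10011 = 00001
Remainder (last 4 bits) = 0010. This is the CRC / FCS.

0010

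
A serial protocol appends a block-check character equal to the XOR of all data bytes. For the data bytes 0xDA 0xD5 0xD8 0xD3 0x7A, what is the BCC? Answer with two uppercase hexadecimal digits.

7E

XOR the bytes together:
  start with 0xDA
  0xDA ⊕ 0xD5 = 0x0F
  0x0F ⊕ 0xD8 = 0xD7
  0xD7 ⊕ 0xD3 = 0x04
  0x04 ⊕ 0x7A = 0x7E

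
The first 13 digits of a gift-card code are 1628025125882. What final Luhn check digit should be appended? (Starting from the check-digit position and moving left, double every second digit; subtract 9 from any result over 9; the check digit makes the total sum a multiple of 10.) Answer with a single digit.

8

Partial digits right→left: 2 8 8 5 2 1 5 2 0 8 2 6 1
Double every second digit counting from the check-digit position (so the 1st, 3rd, 5th, ... of the partial from the right).
  doubled (with −9 where >9): 4 7 4 1 0 4 2 → sum 22
  kept as-is: 8 5 1 2 8 6 → sum 30
Total = 22 + 30 = 52.
Check digit = (10 − (52 mod 10)) mod 10 = 8.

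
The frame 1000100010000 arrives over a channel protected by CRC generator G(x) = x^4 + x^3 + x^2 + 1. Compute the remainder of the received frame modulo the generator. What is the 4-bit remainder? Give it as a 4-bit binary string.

1000

Modulo-2 division of 1000100010000 by 11101:
  pos 0: 10001 XOR 11101 = 01100
  pos 1: 11000 XOR 11101 = 00101
  pos 3: 10100 XOR 11101 = 01001
  pos 4: 10011 XOR 11101 = 01110
  pos 5: 11100 XOR 11101 = 00001
Remainder = 1000 (nonzero — an error is detected).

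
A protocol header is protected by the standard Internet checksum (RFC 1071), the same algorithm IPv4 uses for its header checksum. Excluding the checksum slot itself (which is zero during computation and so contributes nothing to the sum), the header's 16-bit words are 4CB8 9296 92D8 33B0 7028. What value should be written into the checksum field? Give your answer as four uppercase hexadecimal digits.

One's-complement addition (fold any carry out of bit 15 back into bit 0):
  0x4CB8 + 0x9296 = 0x0DF4E
  0xDF4E + 0x92D8 = 0x17226 → wrap carry → 0x7227
  0x7227 + 0x33B0 = 0x0A5D7
  0xA5D7 + 0x7028 = 0x115FF → wrap carry → 0x1600
One's-complement sum = 0x1600.
Checksum = ~0x1600 & 0xFFFF = 0xE9FF.

E9FF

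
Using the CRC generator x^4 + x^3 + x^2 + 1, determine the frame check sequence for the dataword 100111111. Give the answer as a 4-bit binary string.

0100

Append 4 zeros: 1001111110000. Divide by 11101 (XOR where the leading bit is 1):
  pos 0: 10011 XOR 11101 = 01110
  pos 1: 11101 XOR 11101 = 00000
  pos 6: 11100 XOR 11101 = 00001
Remainder (last 4 bits) = 0100. This is the CRC / FCS.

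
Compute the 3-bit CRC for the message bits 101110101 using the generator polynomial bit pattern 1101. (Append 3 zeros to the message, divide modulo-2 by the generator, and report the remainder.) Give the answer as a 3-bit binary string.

110

Append 3 zeros: 101110101000. Divide by 1101 (XOR where the leading bit is 1):
  pos 0: 1011 XOR 1101 = 0110
  pos 1: 1101 XOR 1101 = 0000
  pos 6: 1010 XOR 1101 = 0111
  pos 7: 1110 XOR 1101 = 0011
Remainder (last 3 bits) = 110. This is the CRC / FCS.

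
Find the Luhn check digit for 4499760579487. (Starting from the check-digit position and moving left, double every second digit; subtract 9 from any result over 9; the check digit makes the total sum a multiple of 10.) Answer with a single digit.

9

Partial digits right→left: 7 8 4 9 7 5 0 6 7 9 9 4 4
Double every second digit counting from the check-digit position (so the 1st, 3rd, 5th, ... of the partial from the right).
  doubled (with −9 where >9): 5 8 5 0 5 9 8 → sum 40
  kept as-is: 8 9 5 6 9 4 → sum 41
Total = 40 + 41 = 81.
Check digit = (10 − (81 mod 10)) mod 10 = 9.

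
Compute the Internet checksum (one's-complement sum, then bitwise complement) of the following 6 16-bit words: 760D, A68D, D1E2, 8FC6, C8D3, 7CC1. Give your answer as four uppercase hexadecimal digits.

One's-complement addition (fold any carry out of bit 15 back into bit 0):
  0x760D + 0xA68D = 0x11C9A → wrap carry → 0x1C9B
  0x1C9B + 0xD1E2 = 0x0EE7D
  0xEE7D + 0x8FC6 = 0x17E43 → wrap carry → 0x7E44
  0x7E44 + 0xC8D3 = 0x14717 → wrap carry → 0x4718
  0x4718 + 0x7CC1 = 0x0C3D9
One's-complement sum = 0xC3D9.
Checksum = ~0xC3D9 & 0xFFFF = 0x3C26.

3C26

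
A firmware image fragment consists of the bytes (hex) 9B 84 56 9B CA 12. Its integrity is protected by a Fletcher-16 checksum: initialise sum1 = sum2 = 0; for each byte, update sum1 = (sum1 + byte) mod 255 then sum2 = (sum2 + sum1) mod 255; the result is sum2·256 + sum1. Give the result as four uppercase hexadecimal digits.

10EE

Running sums (mod 255):
  after byte 0 (9B): sum1=155, sum2=155
  after byte 1 (84): sum1=32, sum2=187
  after byte 2 (56): sum1=118, sum2=50
  after byte 3 (9B): sum1=18, sum2=68
  after byte 4 (CA): sum1=220, sum2=33
  after byte 5 (12): sum1=238, sum2=16
Checksum = sum2·256 + sum1 = 16·256 + 238 = 4334 = 0x10EE.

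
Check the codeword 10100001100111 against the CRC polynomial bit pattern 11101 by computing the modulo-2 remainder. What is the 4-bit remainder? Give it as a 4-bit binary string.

Modulo-2 division of 10100001100111 by 11101:
  pos 0: 10100 XOR 11101 = 01001
  pos 1: 10010 XOR 11101 = 01111
  pos 2: 11110 XOR 11101 = 00011
  pos 5: 11110 XOR 11101 = 00011
  pos 8: 11011 XOR 11101 = 00110
Remainder = 1101 (nonzero — an error is detected).

1101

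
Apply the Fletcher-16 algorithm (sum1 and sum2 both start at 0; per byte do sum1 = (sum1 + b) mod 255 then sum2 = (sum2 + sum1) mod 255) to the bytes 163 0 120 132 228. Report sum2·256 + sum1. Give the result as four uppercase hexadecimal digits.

Running sums (mod 255):
  after byte 0 (163): sum1=163, sum2=163
  after byte 1 (0): sum1=163, sum2=71
  after byte 2 (120): sum1=28, sum2=99
  after byte 3 (132): sum1=160, sum2=4
  after byte 4 (228): sum1=133, sum2=137
Checksum = sum2·256 + sum1 = 137·256 + 133 = 35205 = 0x8985.

8985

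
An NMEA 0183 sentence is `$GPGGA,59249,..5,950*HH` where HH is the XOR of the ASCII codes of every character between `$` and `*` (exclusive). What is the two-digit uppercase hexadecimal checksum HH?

40

XOR the ASCII codes of the payload characters:
  'G' = 0x47 → acc = 0x47
  'P' = 0x50 → acc = 0x17
  'G' = 0x47 → acc = 0x50
  'G' = 0x47 → acc = 0x17
  'A' = 0x41 → acc = 0x56
  ',' = 0x2C → acc = 0x7A
  '5' = 0x35 → acc = 0x4F
  '9' = 0x39 → acc = 0x76
  '2' = 0x32 → acc = 0x44
  '4' = 0x34 → acc = 0x70
  '9' = 0x39 → acc = 0x49
  ',' = 0x2C → acc = 0x65
  '.' = 0x2E → acc = 0x4B
  '.' = 0x2E → acc = 0x65
  '5' = 0x35 → acc = 0x50
  ',' = 0x2C → acc = 0x7C
  '9' = 0x39 → acc = 0x45
  '5' = 0x35 → acc = 0x70
  '0' = 0x30 → acc = 0x40
Checksum = 0x40.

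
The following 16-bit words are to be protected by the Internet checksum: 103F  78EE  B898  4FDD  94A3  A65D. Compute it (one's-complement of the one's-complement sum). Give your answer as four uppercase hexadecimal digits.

One's-complement addition (fold any carry out of bit 15 back into bit 0):
  0x103F + 0x78EE = 0x0892D
  0x892D + 0xB898 = 0x141C5 → wrap carry → 0x41C6
  0x41C6 + 0x4FDD = 0x091A3
  0x91A3 + 0x94A3 = 0x12646 → wrap carry → 0x2647
  0x2647 + 0xA65D = 0x0CCA4
One's-complement sum = 0xCCA4.
Checksum = ~0xCCA4 & 0xFFFF = 0x335B.

335B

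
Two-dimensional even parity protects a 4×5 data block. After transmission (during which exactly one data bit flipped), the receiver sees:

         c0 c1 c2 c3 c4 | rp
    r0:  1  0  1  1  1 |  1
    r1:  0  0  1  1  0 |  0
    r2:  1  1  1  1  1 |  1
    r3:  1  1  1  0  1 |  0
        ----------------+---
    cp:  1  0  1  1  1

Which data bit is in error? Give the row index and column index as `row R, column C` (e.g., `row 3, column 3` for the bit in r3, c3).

row 0, column 2

Recompute each row's even parity and compare to rp:
  r0: data parity 0, sent rp 1 → mismatch
  r1: data parity 0, sent rp 0 → ok
  r2: data parity 1, sent rp 1 → ok
  r3: data parity 0, sent rp 0 → ok
Recompute each column's even parity and compare to cp:
  c0: data parity 1, sent cp 1 → ok
  c1: data parity 0, sent cp 0 → ok
  c2: data parity 0, sent cp 1 → mismatch
  c3: data parity 1, sent cp 1 → ok
  c4: data parity 1, sent cp 1 → ok
Exactly one row (r0) and one column (c2) fail → the flipped bit is at their intersection.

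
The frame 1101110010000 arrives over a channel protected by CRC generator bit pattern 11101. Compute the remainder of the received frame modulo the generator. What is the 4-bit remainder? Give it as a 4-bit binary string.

Modulo-2 division of 1101110010000 by 11101:
  pos 0: 11011 XOR 11101 = 00110
  pos 2: 11010 XOR 11101 = 00111
  pos 4: 11101 XOR 11101 = 00000
Remainder = 0000 (zero — the frame passes the CRC check).

0000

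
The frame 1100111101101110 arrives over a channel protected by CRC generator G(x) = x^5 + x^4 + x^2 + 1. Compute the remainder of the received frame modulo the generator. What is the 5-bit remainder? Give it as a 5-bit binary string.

11001

Modulo-2 division of 1100111101101110 by 110101:
  pos 0: 110011 XOR 110101 = 000110
  pos 3: 110110 XOR 110101 = 000011
  pos 7: 111101 XOR 110101 = 001000
  pos 9: 100011 XOR 110101 = 010110
  pos 10: 101100 XOR 110101 = 011001
Remainder = 11001 (nonzero — an error is detected).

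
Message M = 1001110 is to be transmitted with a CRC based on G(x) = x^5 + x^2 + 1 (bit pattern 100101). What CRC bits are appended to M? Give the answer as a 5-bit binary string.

10100

Append 5 zeros: 100111000000. Divide by 100101 (XOR where the leading bit is 1):
  pos 0: 100111 XOR 100101 = 000010
  pos 4: 100000 XOR 100101 = 000101
Remainder (last 5 bits) = 10100. This is the CRC / FCS.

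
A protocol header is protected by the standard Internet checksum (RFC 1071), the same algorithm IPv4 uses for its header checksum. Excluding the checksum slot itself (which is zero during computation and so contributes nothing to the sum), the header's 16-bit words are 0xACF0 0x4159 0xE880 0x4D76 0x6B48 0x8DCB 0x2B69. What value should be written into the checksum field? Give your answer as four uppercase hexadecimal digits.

B741

One's-complement addition (fold any carry out of bit 15 back into bit 0):
  0xACF0 + 0x4159 = 0x0EE49
  0xEE49 + 0xE880 = 0x1D6C9 → wrap carry → 0xD6CA
  0xD6CA + 0x4D76 = 0x12440 → wrap carry → 0x2441
  0x2441 + 0x6B48 = 0x08F89
  0x8F89 + 0x8DCB = 0x11D54 → wrap carry → 0x1D55
  0x1D55 + 0x2B69 = 0x048BE
One's-complement sum = 0x48BE.
Checksum = ~0x48BE & 0xFFFF = 0xB741.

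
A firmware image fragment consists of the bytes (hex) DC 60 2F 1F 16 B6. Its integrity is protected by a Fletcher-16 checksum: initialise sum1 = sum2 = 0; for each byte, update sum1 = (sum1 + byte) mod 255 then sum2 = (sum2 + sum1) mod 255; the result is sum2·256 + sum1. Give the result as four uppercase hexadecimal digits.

Running sums (mod 255):
  after byte 0 (DC): sum1=220, sum2=220
  after byte 1 (60): sum1=61, sum2=26
  after byte 2 (2F): sum1=108, sum2=134
  after byte 3 (1F): sum1=139, sum2=18
  after byte 4 (16): sum1=161, sum2=179
  after byte 5 (B6): sum1=88, sum2=12
Checksum = sum2·256 + sum1 = 12·256 + 88 = 3160 = 0x0C58.

0C58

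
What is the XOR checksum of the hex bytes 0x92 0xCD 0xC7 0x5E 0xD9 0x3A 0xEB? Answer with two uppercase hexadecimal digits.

CE

XOR the bytes together:
  start with 0x92
  0x92 ⊕ 0xCD = 0x5F
  0x5F ⊕ 0xC7 = 0x98
  0x98 ⊕ 0x5E = 0xC6
  0xC6 ⊕ 0xD9 = 0x1F
  0x1F ⊕ 0x3A = 0x25
  0x25 ⊕ 0xEB = 0xCE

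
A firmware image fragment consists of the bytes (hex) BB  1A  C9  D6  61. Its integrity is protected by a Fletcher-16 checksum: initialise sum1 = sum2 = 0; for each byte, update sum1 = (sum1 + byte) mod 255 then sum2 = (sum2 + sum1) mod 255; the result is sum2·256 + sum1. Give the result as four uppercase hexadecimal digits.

Running sums (mod 255):
  after byte 0 (BB): sum1=187, sum2=187
  after byte 1 (1A): sum1=213, sum2=145
  after byte 2 (C9): sum1=159, sum2=49
  after byte 3 (D6): sum1=118, sum2=167
  after byte 4 (61): sum1=215, sum2=127
Checksum = sum2·256 + sum1 = 127·256 + 215 = 32727 = 0x7FD7.

7FD7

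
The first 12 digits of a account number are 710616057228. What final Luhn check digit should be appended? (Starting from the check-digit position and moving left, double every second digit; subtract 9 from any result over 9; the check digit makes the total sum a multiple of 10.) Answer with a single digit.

Partial digits right→left: 8 2 2 7 5 0 6 1 6 0 1 7
Double every second digit counting from the check-digit position (so the 1st, 3rd, 5th, ... of the partial from the right).
  doubled (with −9 where >9): 7 4 1 3 3 2 → sum 20
  kept as-is: 2 7 0 1 0 7 → sum 17
Total = 20 + 17 = 37.
Check digit = (10 − (37 mod 10)) mod 10 = 3.

3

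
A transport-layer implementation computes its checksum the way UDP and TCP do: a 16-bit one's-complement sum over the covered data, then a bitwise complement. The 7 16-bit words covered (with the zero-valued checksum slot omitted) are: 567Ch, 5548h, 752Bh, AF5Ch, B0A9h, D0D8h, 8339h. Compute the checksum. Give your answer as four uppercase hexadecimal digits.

One's-complement addition (fold any carry out of bit 15 back into bit 0):
  0x567C + 0x5548 = 0x0ABC4
  0xABC4 + 0x752B = 0x120EF → wrap carry → 0x20F0
  0x20F0 + 0xAF5C = 0x0D04C
  0xD04C + 0xB0A9 = 0x180F5 → wrap carry → 0x80F6
  0x80F6 + 0xD0D8 = 0x151CE → wrap carry → 0x51CF
  0x51CF + 0x8339 = 0x0D508
One's-complement sum = 0xD508.
Checksum = ~0xD508 & 0xFFFF = 0x2AF7.

2AF7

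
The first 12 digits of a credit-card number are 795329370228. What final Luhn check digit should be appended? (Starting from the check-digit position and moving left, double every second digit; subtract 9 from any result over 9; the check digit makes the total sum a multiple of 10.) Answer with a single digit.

Partial digits right→left: 8 2 2 0 7 3 9 2 3 5 9 7
Double every second digit counting from the check-digit position (so the 1st, 3rd, 5th, ... of the partial from the right).
  doubled (with −9 where >9): 7 4 5 9 6 9 → sum 40
  kept as-is: 2 0 3 2 5 7 → sum 19
Total = 40 + 19 = 59.
Check digit = (10 − (59 mod 10)) mod 10 = 1.

1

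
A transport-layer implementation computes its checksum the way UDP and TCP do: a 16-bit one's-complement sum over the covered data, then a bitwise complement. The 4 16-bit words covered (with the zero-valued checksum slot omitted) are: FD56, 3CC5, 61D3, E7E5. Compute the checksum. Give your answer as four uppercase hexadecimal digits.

One's-complement addition (fold any carry out of bit 15 back into bit 0):
  0xFD56 + 0x3CC5 = 0x13A1B → wrap carry → 0x3A1C
  0x3A1C + 0x61D3 = 0x09BEF
  0x9BEF + 0xE7E5 = 0x183D4 → wrap carry → 0x83D5
One's-complement sum = 0x83D5.
Checksum = ~0x83D5 & 0xFFFF = 0x7C2A.

7C2A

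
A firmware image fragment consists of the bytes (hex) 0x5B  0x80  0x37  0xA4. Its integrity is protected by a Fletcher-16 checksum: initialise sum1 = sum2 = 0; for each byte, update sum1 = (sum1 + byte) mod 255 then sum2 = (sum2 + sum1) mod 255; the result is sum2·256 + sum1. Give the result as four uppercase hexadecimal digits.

02B7

Running sums (mod 255):
  after byte 0 (0x5B): sum1=91, sum2=91
  after byte 1 (0x80): sum1=219, sum2=55
  after byte 2 (0x37): sum1=19, sum2=74
  after byte 3 (0xA4): sum1=183, sum2=2
Checksum = sum2·256 + sum1 = 2·256 + 183 = 695 = 0x02B7.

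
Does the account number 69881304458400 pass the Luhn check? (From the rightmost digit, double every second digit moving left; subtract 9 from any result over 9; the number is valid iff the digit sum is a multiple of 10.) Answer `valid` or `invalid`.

valid

From the right, keep odd positions and double even positions (subtract 9 from any doubled value over 9):
  doubled (positions 2,4,...): 0 7 8 0 2 7 3 → sum 27
  kept (positions 1,3,...): 0 4 5 4 3 8 9 → sum 33
Total = 60.
60 mod 10 = 0, so the number is valid.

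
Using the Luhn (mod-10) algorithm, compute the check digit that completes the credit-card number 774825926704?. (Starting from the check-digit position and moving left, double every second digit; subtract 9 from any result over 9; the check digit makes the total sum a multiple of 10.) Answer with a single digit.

2

Partial digits right→left: 4 0 7 6 2 9 5 2 8 4 7 7
Double every second digit counting from the check-digit position (so the 1st, 3rd, 5th, ... of the partial from the right).
  doubled (with −9 where >9): 8 5 4 1 7 5 → sum 30
  kept as-is: 0 6 9 2 4 7 → sum 28
Total = 30 + 28 = 58.
Check digit = (10 − (58 mod 10)) mod 10 = 2.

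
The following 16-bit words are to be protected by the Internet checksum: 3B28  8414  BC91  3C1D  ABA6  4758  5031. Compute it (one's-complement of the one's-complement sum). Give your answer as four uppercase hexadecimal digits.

04E4

One's-complement addition (fold any carry out of bit 15 back into bit 0):
  0x3B28 + 0x8414 = 0x0BF3C
  0xBF3C + 0xBC91 = 0x17BCD → wrap carry → 0x7BCE
  0x7BCE + 0x3C1D = 0x0B7EB
  0xB7EB + 0xABA6 = 0x16391 → wrap carry → 0x6392
  0x6392 + 0x4758 = 0x0AAEA
  0xAAEA + 0x5031 = 0x0FB1B
One's-complement sum = 0xFB1B.
Checksum = ~0xFB1B & 0xFFFF = 0x04E4.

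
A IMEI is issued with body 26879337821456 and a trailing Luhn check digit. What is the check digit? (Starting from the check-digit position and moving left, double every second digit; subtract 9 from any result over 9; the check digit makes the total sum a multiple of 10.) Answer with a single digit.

0

Partial digits right→left: 6 5 4 1 2 8 7 3 3 9 7 8 6 2
Double every second digit counting from the check-digit position (so the 1st, 3rd, 5th, ... of the partial from the right).
  doubled (with −9 where >9): 3 8 4 5 6 5 3 → sum 34
  kept as-is: 5 1 8 3 9 8 2 → sum 36
Total = 34 + 36 = 70.
Check digit = (10 − (70 mod 10)) mod 10 = 0.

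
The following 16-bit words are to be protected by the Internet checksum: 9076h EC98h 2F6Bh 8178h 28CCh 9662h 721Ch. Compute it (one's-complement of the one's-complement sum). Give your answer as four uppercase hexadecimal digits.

A0C1

One's-complement addition (fold any carry out of bit 15 back into bit 0):
  0x9076 + 0xEC98 = 0x17D0E → wrap carry → 0x7D0F
  0x7D0F + 0x2F6B = 0x0AC7A
  0xAC7A + 0x8178 = 0x12DF2 → wrap carry → 0x2DF3
  0x2DF3 + 0x28CC = 0x056BF
  0x56BF + 0x9662 = 0x0ED21
  0xED21 + 0x721C = 0x15F3D → wrap carry → 0x5F3E
One's-complement sum = 0x5F3E.
Checksum = ~0x5F3E & 0xFFFF = 0xA0C1.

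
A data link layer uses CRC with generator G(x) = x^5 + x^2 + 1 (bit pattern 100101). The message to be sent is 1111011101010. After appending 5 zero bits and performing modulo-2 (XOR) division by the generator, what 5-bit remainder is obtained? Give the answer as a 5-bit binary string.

10101

Append 5 zeros: 111101110101000000. Divide by 100101 (XOR where the leading bit is 1):
  pos 0: 111101 XOR 100101 = 011000
  pos 1: 110001 XOR 100101 = 010100
  pos 2: 101001 XOR 100101 = 001100
  pos 4: 110001 XOR 100101 = 010100
  pos 5: 101000 XOR 100101 = 001101
  pos 7: 110110 XOR 100101 = 010011
  pos 8: 100110 XOR 100101 = 000011
  pos 12: 110000 XOR 100101 = 010101
Remainder (last 5 bits) = 10101. This is the CRC / FCS.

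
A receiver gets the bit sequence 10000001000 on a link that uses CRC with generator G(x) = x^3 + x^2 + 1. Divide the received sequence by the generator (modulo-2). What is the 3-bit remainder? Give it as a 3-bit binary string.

Modulo-2 division of 10000001000 by 1101:
  pos 0: 1000 XOR 1101 = 0101
  pos 1: 1010 XOR 1101 = 0111
  pos 2: 1110 XOR 1101 = 0011
  pos 4: 1101 XOR 1101 = 0000
Remainder = 000 (zero — the frame passes the CRC check).

000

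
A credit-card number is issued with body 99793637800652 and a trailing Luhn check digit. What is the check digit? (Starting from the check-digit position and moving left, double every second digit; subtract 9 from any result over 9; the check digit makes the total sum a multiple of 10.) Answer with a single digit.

Partial digits right→left: 2 5 6 0 0 8 7 3 6 3 9 7 9 9
Double every second digit counting from the check-digit position (so the 1st, 3rd, 5th, ... of the partial from the right).
  doubled (with −9 where >9): 4 3 0 5 3 9 9 → sum 33
  kept as-is: 5 0 8 3 3 7 9 → sum 35
Total = 33 + 35 = 68.
Check digit = (10 − (68 mod 10)) mod 10 = 2.

2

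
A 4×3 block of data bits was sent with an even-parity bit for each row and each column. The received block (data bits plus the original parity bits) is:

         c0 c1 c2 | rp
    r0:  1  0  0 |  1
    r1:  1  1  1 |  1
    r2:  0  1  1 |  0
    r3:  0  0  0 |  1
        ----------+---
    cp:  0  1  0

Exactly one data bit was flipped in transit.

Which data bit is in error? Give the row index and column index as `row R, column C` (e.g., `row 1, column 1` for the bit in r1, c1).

row 3, column 1

Recompute each row's even parity and compare to rp:
  r0: data parity 1, sent rp 1 → ok
  r1: data parity 1, sent rp 1 → ok
  r2: data parity 0, sent rp 0 → ok
  r3: data parity 0, sent rp 1 → mismatch
Recompute each column's even parity and compare to cp:
  c0: data parity 0, sent cp 0 → ok
  c1: data parity 0, sent cp 1 → mismatch
  c2: data parity 0, sent cp 0 → ok
Exactly one row (r3) and one column (c1) fail → the flipped bit is at their intersection.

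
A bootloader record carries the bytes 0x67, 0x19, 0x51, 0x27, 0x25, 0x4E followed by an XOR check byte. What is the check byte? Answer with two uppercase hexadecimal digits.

XOR the bytes together:
  start with 0x67
  0x67 ⊕ 0x19 = 0x7E
  0x7E ⊕ 0x51 = 0x2F
  0x2F ⊕ 0x27 = 0x08
  0x08 ⊕ 0x25 = 0x2D
  0x2D ⊕ 0x4E = 0x63

63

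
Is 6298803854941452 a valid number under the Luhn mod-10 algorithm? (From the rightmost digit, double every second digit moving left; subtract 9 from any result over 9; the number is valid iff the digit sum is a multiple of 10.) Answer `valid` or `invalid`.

From the right, keep odd positions and double even positions (subtract 9 from any doubled value over 9):
  doubled (positions 2,4,...): 1 2 9 1 6 7 9 3 → sum 38
  kept (positions 1,3,...): 2 4 4 4 8 0 8 2 → sum 32
Total = 70.
70 mod 10 = 0, so the number is valid.

valid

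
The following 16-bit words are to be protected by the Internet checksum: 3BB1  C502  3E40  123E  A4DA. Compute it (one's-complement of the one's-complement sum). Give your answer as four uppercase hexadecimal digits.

09F3

One's-complement addition (fold any carry out of bit 15 back into bit 0):
  0x3BB1 + 0xC502 = 0x100B3 → wrap carry → 0x00B4
  0x00B4 + 0x3E40 = 0x03EF4
  0x3EF4 + 0x123E = 0x05132
  0x5132 + 0xA4DA = 0x0F60C
One's-complement sum = 0xF60C.
Checksum = ~0xF60C & 0xFFFF = 0x09F3.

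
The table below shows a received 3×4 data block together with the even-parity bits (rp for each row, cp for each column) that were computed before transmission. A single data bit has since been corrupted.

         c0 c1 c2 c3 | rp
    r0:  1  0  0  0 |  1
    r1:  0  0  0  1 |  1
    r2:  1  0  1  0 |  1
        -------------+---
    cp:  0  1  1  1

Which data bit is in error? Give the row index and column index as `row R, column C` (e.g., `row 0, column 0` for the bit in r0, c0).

Recompute each row's even parity and compare to rp:
  r0: data parity 1, sent rp 1 → ok
  r1: data parity 1, sent rp 1 → ok
  r2: data parity 0, sent rp 1 → mismatch
Recompute each column's even parity and compare to cp:
  c0: data parity 0, sent cp 0 → ok
  c1: data parity 0, sent cp 1 → mismatch
  c2: data parity 1, sent cp 1 → ok
  c3: data parity 1, sent cp 1 → ok
Exactly one row (r2) and one column (c1) fail → the flipped bit is at their intersection.

row 2, column 1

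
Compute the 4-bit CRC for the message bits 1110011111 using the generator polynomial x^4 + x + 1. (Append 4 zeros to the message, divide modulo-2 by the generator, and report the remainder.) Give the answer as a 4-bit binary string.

Append 4 zeros: 11100111110000. Divide by 10011 (XOR where the leading bit is 1):
  pos 0: 11100 XOR 10011 = 01111
  pos 1: 11111 XOR 10011 = 01100
  pos 2: 11001 XOR 10011 = 01010
  pos 3: 10101 XOR 10011 = 00110
  pos 5: 11011 XOR 10011 = 01000
  pos 6: 10000 XOR 10011 = 00011
  pos 9: 11000 XOR 10011 = 01011
Remainder (last 4 bits) = 1011. This is the CRC / FCS.

1011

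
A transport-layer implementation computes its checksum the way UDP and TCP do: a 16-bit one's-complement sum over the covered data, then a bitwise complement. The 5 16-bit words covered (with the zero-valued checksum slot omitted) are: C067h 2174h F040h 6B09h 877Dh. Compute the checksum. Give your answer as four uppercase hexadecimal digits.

One's-complement addition (fold any carry out of bit 15 back into bit 0):
  0xC067 + 0x2174 = 0x0E1DB
  0xE1DB + 0xF040 = 0x1D21B → wrap carry → 0xD21C
  0xD21C + 0x6B09 = 0x13D25 → wrap carry → 0x3D26
  0x3D26 + 0x877D = 0x0C4A3
One's-complement sum = 0xC4A3.
Checksum = ~0xC4A3 & 0xFFFF = 0x3B5C.

3B5C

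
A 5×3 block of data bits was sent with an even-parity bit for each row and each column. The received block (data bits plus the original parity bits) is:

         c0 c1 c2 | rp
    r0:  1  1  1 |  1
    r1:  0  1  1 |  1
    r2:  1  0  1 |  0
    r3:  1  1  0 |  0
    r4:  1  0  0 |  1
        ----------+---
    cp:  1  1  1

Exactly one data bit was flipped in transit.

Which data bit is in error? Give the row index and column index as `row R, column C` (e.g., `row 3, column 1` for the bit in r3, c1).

row 1, column 0

Recompute each row's even parity and compare to rp:
  r0: data parity 1, sent rp 1 → ok
  r1: data parity 0, sent rp 1 → mismatch
  r2: data parity 0, sent rp 0 → ok
  r3: data parity 0, sent rp 0 → ok
  r4: data parity 1, sent rp 1 → ok
Recompute each column's even parity and compare to cp:
  c0: data parity 0, sent cp 1 → mismatch
  c1: data parity 1, sent cp 1 → ok
  c2: data parity 1, sent cp 1 → ok
Exactly one row (r1) and one column (c0) fail → the flipped bit is at their intersection.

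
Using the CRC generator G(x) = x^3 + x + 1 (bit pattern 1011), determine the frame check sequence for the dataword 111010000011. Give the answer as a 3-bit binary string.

Append 3 zeros: 111010000011000. Divide by 1011 (XOR where the leading bit is 1):
  pos 0: 1110 XOR 1011 = 0101
  pos 1: 1011 XOR 1011 = 0000
  pos 10: 1100 XOR 1011 = 0111
  pos 11: 1110 XOR 1011 = 0101
Remainder (last 3 bits) = 101. This is the CRC / FCS.

101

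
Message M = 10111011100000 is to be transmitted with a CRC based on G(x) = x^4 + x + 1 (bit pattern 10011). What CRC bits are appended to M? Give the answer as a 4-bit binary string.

0010

Append 4 zeros: 101110111000000000. Divide by 10011 (XOR where the leading bit is 1):
  pos 0: 10111 XOR 10011 = 00100
  pos 2: 10001 XOR 10011 = 00010
  pos 5: 10110 XOR 10011 = 00101
  pos 7: 10100 XOR 10011 = 00111
  pos 9: 11100 XOR 10011 = 01111
  pos 10: 11110 XOR 10011 = 01101
  pos 11: 11010 XOR 10011 = 01001
  pos 12: 10010 XOR 10011 = 00001
Remainder (last 4 bits) = 0010. This is the CRC / FCS.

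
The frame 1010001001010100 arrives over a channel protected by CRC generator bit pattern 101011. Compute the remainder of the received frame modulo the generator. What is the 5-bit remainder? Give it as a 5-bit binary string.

Modulo-2 division of 1010001001010100 by 101011:
  pos 0: 101000 XOR 101011 = 000011
  pos 4: 111001 XOR 101011 = 010010
  pos 5: 100100 XOR 101011 = 001111
  pos 7: 111110 XOR 101011 = 010101
  pos 8: 101011 XOR 101011 = 000000
Remainder = 00000 (zero — the frame passes the CRC check).

00000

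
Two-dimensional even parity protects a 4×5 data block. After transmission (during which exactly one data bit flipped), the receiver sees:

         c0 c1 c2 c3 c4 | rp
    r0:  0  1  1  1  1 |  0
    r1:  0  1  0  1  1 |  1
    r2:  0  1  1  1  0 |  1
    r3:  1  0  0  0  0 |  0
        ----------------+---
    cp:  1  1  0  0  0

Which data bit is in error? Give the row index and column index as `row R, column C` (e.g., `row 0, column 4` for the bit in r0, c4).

Recompute each row's even parity and compare to rp:
  r0: data parity 0, sent rp 0 → ok
  r1: data parity 1, sent rp 1 → ok
  r2: data parity 1, sent rp 1 → ok
  r3: data parity 1, sent rp 0 → mismatch
Recompute each column's even parity and compare to cp:
  c0: data parity 1, sent cp 1 → ok
  c1: data parity 1, sent cp 1 → ok
  c2: data parity 0, sent cp 0 → ok
  c3: data parity 1, sent cp 0 → mismatch
  c4: data parity 0, sent cp 0 → ok
Exactly one row (r3) and one column (c3) fail → the flipped bit is at their intersection.

row 3, column 3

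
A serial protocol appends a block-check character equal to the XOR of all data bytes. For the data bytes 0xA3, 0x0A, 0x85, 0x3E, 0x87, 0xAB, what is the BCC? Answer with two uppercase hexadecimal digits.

XOR the bytes together:
  start with 0xA3
  0xA3 ⊕ 0x0A = 0xA9
  0xA9 ⊕ 0x85 = 0x2C
  0x2C ⊕ 0x3E = 0x12
  0x12 ⊕ 0x87 = 0x95
  0x95 ⊕ 0xAB = 0x3E

3E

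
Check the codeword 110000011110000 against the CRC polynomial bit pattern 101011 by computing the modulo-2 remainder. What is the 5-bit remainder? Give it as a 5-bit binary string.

00000

Modulo-2 division of 110000011110000 by 101011:
  pos 0: 110000 XOR 101011 = 011011
  pos 1: 110110 XOR 101011 = 011101
  pos 2: 111011 XOR 101011 = 010000
  pos 3: 100001 XOR 101011 = 001010
  pos 5: 101011 XOR 101011 = 000000
Remainder = 00000 (zero — the frame passes the CRC check).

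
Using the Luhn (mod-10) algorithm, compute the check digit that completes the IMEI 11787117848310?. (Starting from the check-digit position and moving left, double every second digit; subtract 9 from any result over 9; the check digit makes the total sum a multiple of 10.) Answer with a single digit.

7

Partial digits right→left: 0 1 3 8 4 8 7 1 1 7 8 7 1 1
Double every second digit counting from the check-digit position (so the 1st, 3rd, 5th, ... of the partial from the right).
  doubled (with −9 where >9): 0 6 8 5 2 7 2 → sum 30
  kept as-is: 1 8 8 1 7 7 1 → sum 33
Total = 30 + 33 = 63.
Check digit = (10 − (63 mod 10)) mod 10 = 7.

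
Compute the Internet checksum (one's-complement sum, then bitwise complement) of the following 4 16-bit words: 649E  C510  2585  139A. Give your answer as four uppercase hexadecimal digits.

One's-complement addition (fold any carry out of bit 15 back into bit 0):
  0x649E + 0xC510 = 0x129AE → wrap carry → 0x29AF
  0x29AF + 0x2585 = 0x04F34
  0x4F34 + 0x139A = 0x062CE
One's-complement sum = 0x62CE.
Checksum = ~0x62CE & 0xFFFF = 0x9D31.

9D31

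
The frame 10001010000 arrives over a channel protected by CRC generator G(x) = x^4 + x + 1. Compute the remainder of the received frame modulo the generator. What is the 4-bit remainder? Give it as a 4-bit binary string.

Modulo-2 division of 10001010000 by 10011:
  pos 0: 10001 XOR 10011 = 00010
  pos 3: 10010 XOR 10011 = 00001
Remainder = 1000 (nonzero — an error is detected).

1000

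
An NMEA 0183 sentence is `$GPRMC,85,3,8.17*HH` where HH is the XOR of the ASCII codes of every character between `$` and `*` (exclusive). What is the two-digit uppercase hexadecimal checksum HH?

49

XOR the ASCII codes of the payload characters:
  'G' = 0x47 → acc = 0x47
  'P' = 0x50 → acc = 0x17
  'R' = 0x52 → acc = 0x45
  'M' = 0x4D → acc = 0x08
  'C' = 0x43 → acc = 0x4B
  ',' = 0x2C → acc = 0x67
  '8' = 0x38 → acc = 0x5F
  '5' = 0x35 → acc = 0x6A
  ',' = 0x2C → acc = 0x46
  '3' = 0x33 → acc = 0x75
  ',' = 0x2C → acc = 0x59
  '8' = 0x38 → acc = 0x61
  '.' = 0x2E → acc = 0x4F
  '1' = 0x31 → acc = 0x7E
  '7' = 0x37 → acc = 0x49
Checksum = 0x49.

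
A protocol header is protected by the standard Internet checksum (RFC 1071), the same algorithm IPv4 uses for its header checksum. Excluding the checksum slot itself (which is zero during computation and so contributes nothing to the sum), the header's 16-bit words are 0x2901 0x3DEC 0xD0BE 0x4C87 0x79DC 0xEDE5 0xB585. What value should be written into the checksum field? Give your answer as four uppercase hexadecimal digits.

One's-complement addition (fold any carry out of bit 15 back into bit 0):
  0x2901 + 0x3DEC = 0x066ED
  0x66ED + 0xD0BE = 0x137AB → wrap carry → 0x37AC
  0x37AC + 0x4C87 = 0x08433
  0x8433 + 0x79DC = 0x0FE0F
  0xFE0F + 0xEDE5 = 0x1EBF4 → wrap carry → 0xEBF5
  0xEBF5 + 0xB585 = 0x1A17A → wrap carry → 0xA17B
One's-complement sum = 0xA17B.
Checksum = ~0xA17B & 0xFFFF = 0x5E84.

5E84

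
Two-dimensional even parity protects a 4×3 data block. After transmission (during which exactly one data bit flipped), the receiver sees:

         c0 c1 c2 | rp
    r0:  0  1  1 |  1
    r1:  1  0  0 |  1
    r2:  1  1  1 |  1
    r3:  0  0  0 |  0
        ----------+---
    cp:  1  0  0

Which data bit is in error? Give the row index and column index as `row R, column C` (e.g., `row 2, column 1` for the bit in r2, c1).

row 0, column 0

Recompute each row's even parity and compare to rp:
  r0: data parity 0, sent rp 1 → mismatch
  r1: data parity 1, sent rp 1 → ok
  r2: data parity 1, sent rp 1 → ok
  r3: data parity 0, sent rp 0 → ok
Recompute each column's even parity and compare to cp:
  c0: data parity 0, sent cp 1 → mismatch
  c1: data parity 0, sent cp 0 → ok
  c2: data parity 0, sent cp 0 → ok
Exactly one row (r0) and one column (c0) fail → the flipped bit is at their intersection.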